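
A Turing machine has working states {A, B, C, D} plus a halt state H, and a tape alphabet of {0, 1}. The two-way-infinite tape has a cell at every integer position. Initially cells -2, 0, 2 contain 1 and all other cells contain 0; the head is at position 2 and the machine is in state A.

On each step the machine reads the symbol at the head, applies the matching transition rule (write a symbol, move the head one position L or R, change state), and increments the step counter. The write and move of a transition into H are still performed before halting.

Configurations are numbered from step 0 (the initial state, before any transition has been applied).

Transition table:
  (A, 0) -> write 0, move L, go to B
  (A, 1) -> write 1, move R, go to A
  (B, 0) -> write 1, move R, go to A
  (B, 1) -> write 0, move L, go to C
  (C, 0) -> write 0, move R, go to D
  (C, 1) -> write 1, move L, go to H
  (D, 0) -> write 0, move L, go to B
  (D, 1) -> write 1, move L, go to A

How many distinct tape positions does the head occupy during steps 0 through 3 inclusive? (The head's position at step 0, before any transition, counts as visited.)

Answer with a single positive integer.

Step 1: in state A at pos 2, read 1 -> (A,1)->write 1,move R,goto A. Now: state=A, head=3, tape[-3..4]=01010100 (head:       ^)
Step 2: in state A at pos 3, read 0 -> (A,0)->write 0,move L,goto B. Now: state=B, head=2, tape[-3..4]=01010100 (head:      ^)
Step 3: in state B at pos 2, read 1 -> (B,1)->write 0,move L,goto C. Now: state=C, head=1, tape[-3..4]=01010000 (head:     ^)
Head positions at steps 0..3: starting at 2, distinct positions visited = {1, 2, 3} -> 3 position(s)

Answer: 3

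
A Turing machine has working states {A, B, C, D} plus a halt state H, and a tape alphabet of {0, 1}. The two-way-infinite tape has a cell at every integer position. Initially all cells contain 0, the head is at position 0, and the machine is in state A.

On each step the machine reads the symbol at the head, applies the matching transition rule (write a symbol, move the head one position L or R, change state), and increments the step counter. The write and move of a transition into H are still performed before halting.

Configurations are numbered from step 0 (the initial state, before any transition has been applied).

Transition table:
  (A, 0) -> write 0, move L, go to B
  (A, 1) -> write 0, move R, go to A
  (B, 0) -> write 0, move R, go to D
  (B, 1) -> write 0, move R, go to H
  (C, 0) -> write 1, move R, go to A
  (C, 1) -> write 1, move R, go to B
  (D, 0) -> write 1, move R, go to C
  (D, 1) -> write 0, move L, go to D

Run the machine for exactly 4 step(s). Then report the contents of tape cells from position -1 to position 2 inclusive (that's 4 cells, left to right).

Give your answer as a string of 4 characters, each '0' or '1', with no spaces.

Step 1: in state A at pos 0, read 0 -> (A,0)->write 0,move L,goto B. Now: state=B, head=-1, tape[-2..1]=0000 (head:  ^)
Step 2: in state B at pos -1, read 0 -> (B,0)->write 0,move R,goto D. Now: state=D, head=0, tape[-2..1]=0000 (head:   ^)
Step 3: in state D at pos 0, read 0 -> (D,0)->write 1,move R,goto C. Now: state=C, head=1, tape[-2..2]=00100 (head:    ^)
Step 4: in state C at pos 1, read 0 -> (C,0)->write 1,move R,goto A. Now: state=A, head=2, tape[-2..3]=001100 (head:     ^)

Answer: 0110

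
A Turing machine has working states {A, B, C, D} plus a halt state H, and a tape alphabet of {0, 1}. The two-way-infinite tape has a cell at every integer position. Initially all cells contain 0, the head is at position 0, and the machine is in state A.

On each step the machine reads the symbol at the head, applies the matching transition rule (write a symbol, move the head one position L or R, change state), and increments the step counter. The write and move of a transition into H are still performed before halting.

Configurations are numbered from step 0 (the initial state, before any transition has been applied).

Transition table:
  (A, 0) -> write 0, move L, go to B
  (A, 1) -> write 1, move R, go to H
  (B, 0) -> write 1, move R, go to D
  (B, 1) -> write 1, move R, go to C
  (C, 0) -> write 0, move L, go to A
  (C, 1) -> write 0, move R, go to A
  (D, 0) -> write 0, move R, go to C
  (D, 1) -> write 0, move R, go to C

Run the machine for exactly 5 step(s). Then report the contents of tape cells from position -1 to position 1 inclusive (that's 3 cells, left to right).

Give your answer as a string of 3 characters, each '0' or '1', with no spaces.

Step 1: in state A at pos 0, read 0 -> (A,0)->write 0,move L,goto B. Now: state=B, head=-1, tape[-2..1]=0000 (head:  ^)
Step 2: in state B at pos -1, read 0 -> (B,0)->write 1,move R,goto D. Now: state=D, head=0, tape[-2..1]=0100 (head:   ^)
Step 3: in state D at pos 0, read 0 -> (D,0)->write 0,move R,goto C. Now: state=C, head=1, tape[-2..2]=01000 (head:    ^)
Step 4: in state C at pos 1, read 0 -> (C,0)->write 0,move L,goto A. Now: state=A, head=0, tape[-2..2]=01000 (head:   ^)
Step 5: in state A at pos 0, read 0 -> (A,0)->write 0,move L,goto B. Now: state=B, head=-1, tape[-2..2]=01000 (head:  ^)

Answer: 100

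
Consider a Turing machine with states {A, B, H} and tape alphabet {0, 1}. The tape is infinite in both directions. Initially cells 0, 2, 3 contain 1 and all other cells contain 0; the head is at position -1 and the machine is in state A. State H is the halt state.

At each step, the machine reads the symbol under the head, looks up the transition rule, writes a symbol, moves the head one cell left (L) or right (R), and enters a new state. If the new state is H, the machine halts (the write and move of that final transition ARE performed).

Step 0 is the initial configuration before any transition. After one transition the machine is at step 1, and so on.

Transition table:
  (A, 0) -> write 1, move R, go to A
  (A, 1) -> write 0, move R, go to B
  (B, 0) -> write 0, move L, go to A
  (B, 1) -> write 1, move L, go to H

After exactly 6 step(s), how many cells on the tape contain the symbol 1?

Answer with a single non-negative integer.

Step 1: in state A at pos -1, read 0 -> (A,0)->write 1,move R,goto A. Now: state=A, head=0, tape[-2..4]=0110110 (head:   ^)
Step 2: in state A at pos 0, read 1 -> (A,1)->write 0,move R,goto B. Now: state=B, head=1, tape[-2..4]=0100110 (head:    ^)
Step 3: in state B at pos 1, read 0 -> (B,0)->write 0,move L,goto A. Now: state=A, head=0, tape[-2..4]=0100110 (head:   ^)
Step 4: in state A at pos 0, read 0 -> (A,0)->write 1,move R,goto A. Now: state=A, head=1, tape[-2..4]=0110110 (head:    ^)
Step 5: in state A at pos 1, read 0 -> (A,0)->write 1,move R,goto A. Now: state=A, head=2, tape[-2..4]=0111110 (head:     ^)
Step 6: in state A at pos 2, read 1 -> (A,1)->write 0,move R,goto B. Now: state=B, head=3, tape[-2..4]=0111010 (head:      ^)
Cells containing 1 after step 6: {-1, 0, 1, 3} -> 4 cell(s)

Answer: 4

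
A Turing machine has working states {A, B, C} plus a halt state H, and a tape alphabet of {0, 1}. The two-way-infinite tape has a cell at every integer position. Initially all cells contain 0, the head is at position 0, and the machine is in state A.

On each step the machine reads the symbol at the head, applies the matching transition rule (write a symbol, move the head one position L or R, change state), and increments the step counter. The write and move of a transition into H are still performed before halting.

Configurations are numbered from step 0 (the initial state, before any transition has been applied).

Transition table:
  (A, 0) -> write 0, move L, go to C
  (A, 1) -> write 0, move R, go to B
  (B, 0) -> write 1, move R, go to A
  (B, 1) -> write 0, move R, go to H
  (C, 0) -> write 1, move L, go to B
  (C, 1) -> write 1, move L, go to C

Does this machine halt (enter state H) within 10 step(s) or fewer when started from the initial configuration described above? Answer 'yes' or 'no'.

Step 1: in state A at pos 0, read 0 -> (A,0)->write 0,move L,goto C. Now: state=C, head=-1, tape[-2..1]=0000 (head:  ^)
Step 2: in state C at pos -1, read 0 -> (C,0)->write 1,move L,goto B. Now: state=B, head=-2, tape[-3..1]=00100 (head:  ^)
Step 3: in state B at pos -2, read 0 -> (B,0)->write 1,move R,goto A. Now: state=A, head=-1, tape[-3..1]=01100 (head:   ^)
Step 4: in state A at pos -1, read 1 -> (A,1)->write 0,move R,goto B. Now: state=B, head=0, tape[-3..1]=01000 (head:    ^)
Step 5: in state B at pos 0, read 0 -> (B,0)->write 1,move R,goto A. Now: state=A, head=1, tape[-3..2]=010100 (head:     ^)
Step 6: in state A at pos 1, read 0 -> (A,0)->write 0,move L,goto C. Now: state=C, head=0, tape[-3..2]=010100 (head:    ^)
Step 7: in state C at pos 0, read 1 -> (C,1)->write 1,move L,goto C. Now: state=C, head=-1, tape[-3..2]=010100 (head:   ^)
Step 8: in state C at pos -1, read 0 -> (C,0)->write 1,move L,goto B. Now: state=B, head=-2, tape[-3..2]=011100 (head:  ^)
Step 9: in state B at pos -2, read 1 -> (B,1)->write 0,move R,goto H. Now: state=H, head=-1, tape[-3..2]=001100 (head:   ^)
State H reached at step 9; 9 <= 10 -> yes

Answer: yes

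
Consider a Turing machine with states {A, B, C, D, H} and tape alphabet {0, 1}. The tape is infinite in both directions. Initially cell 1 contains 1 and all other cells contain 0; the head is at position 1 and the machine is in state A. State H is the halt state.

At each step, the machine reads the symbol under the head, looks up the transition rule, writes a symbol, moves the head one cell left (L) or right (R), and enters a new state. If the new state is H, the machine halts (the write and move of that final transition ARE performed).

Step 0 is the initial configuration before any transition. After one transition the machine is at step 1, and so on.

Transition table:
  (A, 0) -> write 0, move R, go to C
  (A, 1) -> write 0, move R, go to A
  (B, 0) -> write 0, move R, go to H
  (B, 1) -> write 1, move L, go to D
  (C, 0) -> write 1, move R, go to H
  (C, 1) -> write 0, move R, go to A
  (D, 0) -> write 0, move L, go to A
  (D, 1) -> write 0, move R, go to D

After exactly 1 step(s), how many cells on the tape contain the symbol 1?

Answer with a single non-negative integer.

Answer: 0

Derivation:
Step 1: in state A at pos 1, read 1 -> (A,1)->write 0,move R,goto A. Now: state=A, head=2, tape[0..3]=0000 (head:   ^)
No cell contains 1 after step 1 -> 0 cell(s)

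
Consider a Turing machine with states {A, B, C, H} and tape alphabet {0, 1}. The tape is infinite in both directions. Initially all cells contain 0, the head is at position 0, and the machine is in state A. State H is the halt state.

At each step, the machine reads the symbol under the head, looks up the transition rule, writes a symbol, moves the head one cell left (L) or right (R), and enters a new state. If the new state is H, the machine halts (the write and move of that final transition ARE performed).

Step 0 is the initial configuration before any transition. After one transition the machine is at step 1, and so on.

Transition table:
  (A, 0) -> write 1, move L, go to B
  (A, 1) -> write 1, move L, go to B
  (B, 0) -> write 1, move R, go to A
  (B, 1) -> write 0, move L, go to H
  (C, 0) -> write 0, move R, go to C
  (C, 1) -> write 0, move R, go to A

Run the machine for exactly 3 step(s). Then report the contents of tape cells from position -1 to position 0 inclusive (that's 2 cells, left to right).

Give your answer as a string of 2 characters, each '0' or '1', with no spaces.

Step 1: in state A at pos 0, read 0 -> (A,0)->write 1,move L,goto B. Now: state=B, head=-1, tape[-2..1]=0010 (head:  ^)
Step 2: in state B at pos -1, read 0 -> (B,0)->write 1,move R,goto A. Now: state=A, head=0, tape[-2..1]=0110 (head:   ^)
Step 3: in state A at pos 0, read 1 -> (A,1)->write 1,move L,goto B. Now: state=B, head=-1, tape[-2..1]=0110 (head:  ^)

Answer: 11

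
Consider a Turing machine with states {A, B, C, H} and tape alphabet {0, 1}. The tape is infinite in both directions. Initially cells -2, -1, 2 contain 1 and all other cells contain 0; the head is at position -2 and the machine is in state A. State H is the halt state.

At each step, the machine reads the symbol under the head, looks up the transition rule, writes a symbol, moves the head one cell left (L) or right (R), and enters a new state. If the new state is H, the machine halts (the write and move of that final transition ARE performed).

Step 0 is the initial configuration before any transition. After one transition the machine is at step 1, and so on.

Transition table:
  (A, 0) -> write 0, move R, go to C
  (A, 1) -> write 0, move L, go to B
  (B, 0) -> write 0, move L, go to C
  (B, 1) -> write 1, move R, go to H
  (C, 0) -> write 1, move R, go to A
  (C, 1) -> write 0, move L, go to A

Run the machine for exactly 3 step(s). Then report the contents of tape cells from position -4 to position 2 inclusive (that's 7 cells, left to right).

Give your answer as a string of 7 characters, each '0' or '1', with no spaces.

Step 1: in state A at pos -2, read 1 -> (A,1)->write 0,move L,goto B. Now: state=B, head=-3, tape[-4..3]=00010010 (head:  ^)
Step 2: in state B at pos -3, read 0 -> (B,0)->write 0,move L,goto C. Now: state=C, head=-4, tape[-5..3]=000010010 (head:  ^)
Step 3: in state C at pos -4, read 0 -> (C,0)->write 1,move R,goto A. Now: state=A, head=-3, tape[-5..3]=010010010 (head:   ^)

Answer: 1001001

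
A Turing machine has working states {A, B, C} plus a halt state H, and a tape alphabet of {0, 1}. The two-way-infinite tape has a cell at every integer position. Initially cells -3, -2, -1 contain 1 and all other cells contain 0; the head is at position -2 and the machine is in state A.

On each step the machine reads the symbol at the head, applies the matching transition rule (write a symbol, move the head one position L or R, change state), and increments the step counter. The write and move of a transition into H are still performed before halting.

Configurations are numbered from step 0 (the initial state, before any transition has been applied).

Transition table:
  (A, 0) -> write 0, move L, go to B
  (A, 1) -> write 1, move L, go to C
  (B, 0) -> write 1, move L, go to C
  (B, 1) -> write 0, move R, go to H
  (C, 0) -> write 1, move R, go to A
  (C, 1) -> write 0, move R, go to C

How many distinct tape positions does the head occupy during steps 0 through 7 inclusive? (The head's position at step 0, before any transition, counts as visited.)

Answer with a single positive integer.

Answer: 5

Derivation:
Step 1: in state A at pos -2, read 1 -> (A,1)->write 1,move L,goto C. Now: state=C, head=-3, tape[-4..0]=01110 (head:  ^)
Step 2: in state C at pos -3, read 1 -> (C,1)->write 0,move R,goto C. Now: state=C, head=-2, tape[-4..0]=00110 (head:   ^)
Step 3: in state C at pos -2, read 1 -> (C,1)->write 0,move R,goto C. Now: state=C, head=-1, tape[-4..0]=00010 (head:    ^)
Step 4: in state C at pos -1, read 1 -> (C,1)->write 0,move R,goto C. Now: state=C, head=0, tape[-4..1]=000000 (head:     ^)
Step 5: in state C at pos 0, read 0 -> (C,0)->write 1,move R,goto A. Now: state=A, head=1, tape[-4..2]=0000100 (head:      ^)
Step 6: in state A at pos 1, read 0 -> (A,0)->write 0,move L,goto B. Now: state=B, head=0, tape[-4..2]=0000100 (head:     ^)
Step 7: in state B at pos 0, read 1 -> (B,1)->write 0,move R,goto H. Now: state=H, head=1, tape[-4..2]=0000000 (head:      ^)
Head positions at steps 0..7: starting at -2, distinct positions visited = {-3, -2, -1, 0, 1} -> 5 position(s)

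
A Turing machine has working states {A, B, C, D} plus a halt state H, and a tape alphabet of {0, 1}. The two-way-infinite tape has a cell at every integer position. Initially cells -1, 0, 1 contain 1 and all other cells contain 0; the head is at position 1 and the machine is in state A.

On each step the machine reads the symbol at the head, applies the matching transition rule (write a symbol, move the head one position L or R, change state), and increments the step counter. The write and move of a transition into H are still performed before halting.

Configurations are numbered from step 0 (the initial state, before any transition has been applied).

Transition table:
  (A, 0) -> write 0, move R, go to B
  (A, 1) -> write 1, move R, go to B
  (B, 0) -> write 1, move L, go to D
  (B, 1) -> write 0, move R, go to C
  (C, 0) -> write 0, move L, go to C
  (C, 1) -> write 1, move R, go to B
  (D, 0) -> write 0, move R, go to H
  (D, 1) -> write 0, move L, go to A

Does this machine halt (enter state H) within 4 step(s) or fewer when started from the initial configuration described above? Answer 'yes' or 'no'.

Answer: no

Derivation:
Step 1: in state A at pos 1, read 1 -> (A,1)->write 1,move R,goto B. Now: state=B, head=2, tape[-2..3]=011100 (head:     ^)
Step 2: in state B at pos 2, read 0 -> (B,0)->write 1,move L,goto D. Now: state=D, head=1, tape[-2..3]=011110 (head:    ^)
Step 3: in state D at pos 1, read 1 -> (D,1)->write 0,move L,goto A. Now: state=A, head=0, tape[-2..3]=011010 (head:   ^)
Step 4: in state A at pos 0, read 1 -> (A,1)->write 1,move R,goto B. Now: state=B, head=1, tape[-2..3]=011010 (head:    ^)
After 4 step(s): state = B (not H) -> not halted within 4 -> no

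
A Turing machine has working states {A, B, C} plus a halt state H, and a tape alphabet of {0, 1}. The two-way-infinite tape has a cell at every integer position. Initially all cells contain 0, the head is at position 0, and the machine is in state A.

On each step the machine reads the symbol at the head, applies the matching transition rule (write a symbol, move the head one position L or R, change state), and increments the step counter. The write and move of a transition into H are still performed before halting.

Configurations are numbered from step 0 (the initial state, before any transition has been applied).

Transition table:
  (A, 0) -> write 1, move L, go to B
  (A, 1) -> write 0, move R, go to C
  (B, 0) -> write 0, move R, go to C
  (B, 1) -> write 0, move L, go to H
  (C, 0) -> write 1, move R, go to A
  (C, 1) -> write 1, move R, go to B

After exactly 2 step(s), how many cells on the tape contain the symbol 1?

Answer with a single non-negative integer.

Step 1: in state A at pos 0, read 0 -> (A,0)->write 1,move L,goto B. Now: state=B, head=-1, tape[-2..1]=0010 (head:  ^)
Step 2: in state B at pos -1, read 0 -> (B,0)->write 0,move R,goto C. Now: state=C, head=0, tape[-2..1]=0010 (head:   ^)
Cells containing 1 after step 2: {0} -> 1 cell(s)

Answer: 1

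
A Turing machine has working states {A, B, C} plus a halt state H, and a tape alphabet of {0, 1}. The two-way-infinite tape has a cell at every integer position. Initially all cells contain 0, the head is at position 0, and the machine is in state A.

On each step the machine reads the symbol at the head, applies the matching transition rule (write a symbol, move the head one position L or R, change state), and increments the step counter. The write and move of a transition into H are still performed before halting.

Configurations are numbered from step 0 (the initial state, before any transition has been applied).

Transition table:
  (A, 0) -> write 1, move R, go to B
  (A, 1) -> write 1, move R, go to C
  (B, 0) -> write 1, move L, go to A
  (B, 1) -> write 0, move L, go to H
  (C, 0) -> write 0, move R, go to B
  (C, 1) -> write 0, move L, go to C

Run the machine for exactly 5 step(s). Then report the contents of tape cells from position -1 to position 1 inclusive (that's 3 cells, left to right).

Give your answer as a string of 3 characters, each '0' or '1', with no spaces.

Step 1: in state A at pos 0, read 0 -> (A,0)->write 1,move R,goto B. Now: state=B, head=1, tape[-1..2]=0100 (head:   ^)
Step 2: in state B at pos 1, read 0 -> (B,0)->write 1,move L,goto A. Now: state=A, head=0, tape[-1..2]=0110 (head:  ^)
Step 3: in state A at pos 0, read 1 -> (A,1)->write 1,move R,goto C. Now: state=C, head=1, tape[-1..2]=0110 (head:   ^)
Step 4: in state C at pos 1, read 1 -> (C,1)->write 0,move L,goto C. Now: state=C, head=0, tape[-1..2]=0100 (head:  ^)
Step 5: in state C at pos 0, read 1 -> (C,1)->write 0,move L,goto C. Now: state=C, head=-1, tape[-2..2]=00000 (head:  ^)

Answer: 000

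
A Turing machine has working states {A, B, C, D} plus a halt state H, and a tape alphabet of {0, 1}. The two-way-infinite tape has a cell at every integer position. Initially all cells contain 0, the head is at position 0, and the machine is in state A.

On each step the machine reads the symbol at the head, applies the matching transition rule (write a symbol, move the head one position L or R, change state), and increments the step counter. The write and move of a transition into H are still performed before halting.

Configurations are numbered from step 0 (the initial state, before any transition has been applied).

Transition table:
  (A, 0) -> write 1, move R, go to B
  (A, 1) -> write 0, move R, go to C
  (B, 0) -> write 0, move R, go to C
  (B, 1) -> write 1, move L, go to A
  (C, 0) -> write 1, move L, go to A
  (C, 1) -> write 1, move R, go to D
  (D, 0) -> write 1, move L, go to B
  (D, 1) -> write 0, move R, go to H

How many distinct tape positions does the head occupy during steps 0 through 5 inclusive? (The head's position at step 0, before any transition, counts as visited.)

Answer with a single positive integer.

Answer: 3

Derivation:
Step 1: in state A at pos 0, read 0 -> (A,0)->write 1,move R,goto B. Now: state=B, head=1, tape[-1..2]=0100 (head:   ^)
Step 2: in state B at pos 1, read 0 -> (B,0)->write 0,move R,goto C. Now: state=C, head=2, tape[-1..3]=01000 (head:    ^)
Step 3: in state C at pos 2, read 0 -> (C,0)->write 1,move L,goto A. Now: state=A, head=1, tape[-1..3]=01010 (head:   ^)
Step 4: in state A at pos 1, read 0 -> (A,0)->write 1,move R,goto B. Now: state=B, head=2, tape[-1..3]=01110 (head:    ^)
Step 5: in state B at pos 2, read 1 -> (B,1)->write 1,move L,goto A. Now: state=A, head=1, tape[-1..3]=01110 (head:   ^)
Head positions at steps 0..5: starting at 0, distinct positions visited = {0, 1, 2} -> 3 position(s)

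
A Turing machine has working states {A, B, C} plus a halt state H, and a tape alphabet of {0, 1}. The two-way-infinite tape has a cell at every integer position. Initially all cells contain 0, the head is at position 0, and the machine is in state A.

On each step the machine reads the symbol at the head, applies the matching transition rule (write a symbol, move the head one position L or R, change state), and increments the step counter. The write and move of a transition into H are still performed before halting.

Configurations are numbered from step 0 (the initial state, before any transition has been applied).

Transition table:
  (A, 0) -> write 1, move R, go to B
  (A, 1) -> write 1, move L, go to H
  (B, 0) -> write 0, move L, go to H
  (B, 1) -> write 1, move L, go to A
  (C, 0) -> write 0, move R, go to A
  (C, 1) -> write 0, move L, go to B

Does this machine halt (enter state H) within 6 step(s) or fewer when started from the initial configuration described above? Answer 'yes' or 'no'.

Answer: yes

Derivation:
Step 1: in state A at pos 0, read 0 -> (A,0)->write 1,move R,goto B. Now: state=B, head=1, tape[-1..2]=0100 (head:   ^)
Step 2: in state B at pos 1, read 0 -> (B,0)->write 0,move L,goto H. Now: state=H, head=0, tape[-1..2]=0100 (head:  ^)
State H reached at step 2; 2 <= 6 -> yes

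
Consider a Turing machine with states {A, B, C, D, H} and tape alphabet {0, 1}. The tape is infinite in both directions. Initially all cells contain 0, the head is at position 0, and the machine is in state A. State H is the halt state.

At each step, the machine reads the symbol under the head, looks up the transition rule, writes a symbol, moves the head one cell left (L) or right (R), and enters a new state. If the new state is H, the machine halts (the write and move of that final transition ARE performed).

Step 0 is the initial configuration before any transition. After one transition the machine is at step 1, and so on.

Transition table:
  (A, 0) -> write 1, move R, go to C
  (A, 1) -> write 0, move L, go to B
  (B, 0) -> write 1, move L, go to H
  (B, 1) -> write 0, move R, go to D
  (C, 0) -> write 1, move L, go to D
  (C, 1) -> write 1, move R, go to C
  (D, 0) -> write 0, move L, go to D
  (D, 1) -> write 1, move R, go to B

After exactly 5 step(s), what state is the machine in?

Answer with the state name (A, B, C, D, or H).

Step 1: in state A at pos 0, read 0 -> (A,0)->write 1,move R,goto C. Now: state=C, head=1, tape[-1..2]=0100 (head:   ^)
Step 2: in state C at pos 1, read 0 -> (C,0)->write 1,move L,goto D. Now: state=D, head=0, tape[-1..2]=0110 (head:  ^)
Step 3: in state D at pos 0, read 1 -> (D,1)->write 1,move R,goto B. Now: state=B, head=1, tape[-1..2]=0110 (head:   ^)
Step 4: in state B at pos 1, read 1 -> (B,1)->write 0,move R,goto D. Now: state=D, head=2, tape[-1..3]=01000 (head:    ^)
Step 5: in state D at pos 2, read 0 -> (D,0)->write 0,move L,goto D. Now: state=D, head=1, tape[-1..3]=01000 (head:   ^)

Answer: D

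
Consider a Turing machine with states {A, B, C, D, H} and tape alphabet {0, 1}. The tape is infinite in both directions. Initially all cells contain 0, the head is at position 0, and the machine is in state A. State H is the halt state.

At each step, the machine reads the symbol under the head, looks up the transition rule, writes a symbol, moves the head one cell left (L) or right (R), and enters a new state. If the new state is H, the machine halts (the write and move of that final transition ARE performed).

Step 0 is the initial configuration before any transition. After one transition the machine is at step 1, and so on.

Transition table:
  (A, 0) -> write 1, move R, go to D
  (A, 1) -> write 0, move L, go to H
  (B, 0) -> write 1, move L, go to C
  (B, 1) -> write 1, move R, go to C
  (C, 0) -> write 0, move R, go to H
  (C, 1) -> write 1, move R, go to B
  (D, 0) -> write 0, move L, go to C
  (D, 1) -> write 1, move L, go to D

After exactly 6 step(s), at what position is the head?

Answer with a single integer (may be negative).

Step 1: in state A at pos 0, read 0 -> (A,0)->write 1,move R,goto D. Now: state=D, head=1, tape[-1..2]=0100 (head:   ^)
Step 2: in state D at pos 1, read 0 -> (D,0)->write 0,move L,goto C. Now: state=C, head=0, tape[-1..2]=0100 (head:  ^)
Step 3: in state C at pos 0, read 1 -> (C,1)->write 1,move R,goto B. Now: state=B, head=1, tape[-1..2]=0100 (head:   ^)
Step 4: in state B at pos 1, read 0 -> (B,0)->write 1,move L,goto C. Now: state=C, head=0, tape[-1..2]=0110 (head:  ^)
Step 5: in state C at pos 0, read 1 -> (C,1)->write 1,move R,goto B. Now: state=B, head=1, tape[-1..2]=0110 (head:   ^)
Step 6: in state B at pos 1, read 1 -> (B,1)->write 1,move R,goto C. Now: state=C, head=2, tape[-1..3]=01100 (head:    ^)

Answer: 2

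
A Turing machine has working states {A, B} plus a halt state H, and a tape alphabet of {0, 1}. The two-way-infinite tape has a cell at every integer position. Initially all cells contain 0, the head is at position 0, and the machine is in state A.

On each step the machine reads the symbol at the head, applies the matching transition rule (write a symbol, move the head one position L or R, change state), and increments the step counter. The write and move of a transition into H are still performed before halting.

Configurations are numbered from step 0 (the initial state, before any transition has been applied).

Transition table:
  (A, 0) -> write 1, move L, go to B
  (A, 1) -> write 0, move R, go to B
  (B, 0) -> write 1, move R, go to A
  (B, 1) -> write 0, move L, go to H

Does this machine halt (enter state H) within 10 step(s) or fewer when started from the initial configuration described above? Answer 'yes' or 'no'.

Answer: yes

Derivation:
Step 1: in state A at pos 0, read 0 -> (A,0)->write 1,move L,goto B. Now: state=B, head=-1, tape[-2..1]=0010 (head:  ^)
Step 2: in state B at pos -1, read 0 -> (B,0)->write 1,move R,goto A. Now: state=A, head=0, tape[-2..1]=0110 (head:   ^)
Step 3: in state A at pos 0, read 1 -> (A,1)->write 0,move R,goto B. Now: state=B, head=1, tape[-2..2]=01000 (head:    ^)
Step 4: in state B at pos 1, read 0 -> (B,0)->write 1,move R,goto A. Now: state=A, head=2, tape[-2..3]=010100 (head:     ^)
Step 5: in state A at pos 2, read 0 -> (A,0)->write 1,move L,goto B. Now: state=B, head=1, tape[-2..3]=010110 (head:    ^)
Step 6: in state B at pos 1, read 1 -> (B,1)->write 0,move L,goto H. Now: state=H, head=0, tape[-2..3]=010010 (head:   ^)
State H reached at step 6; 6 <= 10 -> yes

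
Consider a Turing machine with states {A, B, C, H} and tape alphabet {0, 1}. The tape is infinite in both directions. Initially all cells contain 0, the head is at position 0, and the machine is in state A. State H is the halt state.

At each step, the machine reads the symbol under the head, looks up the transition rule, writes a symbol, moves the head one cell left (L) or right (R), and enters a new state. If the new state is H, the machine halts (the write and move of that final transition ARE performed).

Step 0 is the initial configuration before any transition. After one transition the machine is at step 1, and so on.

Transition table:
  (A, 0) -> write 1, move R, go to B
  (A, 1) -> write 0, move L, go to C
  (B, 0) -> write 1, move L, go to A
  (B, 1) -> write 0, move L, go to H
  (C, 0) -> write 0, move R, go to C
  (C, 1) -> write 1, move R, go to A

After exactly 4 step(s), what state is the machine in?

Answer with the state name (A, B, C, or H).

Step 1: in state A at pos 0, read 0 -> (A,0)->write 1,move R,goto B. Now: state=B, head=1, tape[-1..2]=0100 (head:   ^)
Step 2: in state B at pos 1, read 0 -> (B,0)->write 1,move L,goto A. Now: state=A, head=0, tape[-1..2]=0110 (head:  ^)
Step 3: in state A at pos 0, read 1 -> (A,1)->write 0,move L,goto C. Now: state=C, head=-1, tape[-2..2]=00010 (head:  ^)
Step 4: in state C at pos -1, read 0 -> (C,0)->write 0,move R,goto C. Now: state=C, head=0, tape[-2..2]=00010 (head:   ^)

Answer: C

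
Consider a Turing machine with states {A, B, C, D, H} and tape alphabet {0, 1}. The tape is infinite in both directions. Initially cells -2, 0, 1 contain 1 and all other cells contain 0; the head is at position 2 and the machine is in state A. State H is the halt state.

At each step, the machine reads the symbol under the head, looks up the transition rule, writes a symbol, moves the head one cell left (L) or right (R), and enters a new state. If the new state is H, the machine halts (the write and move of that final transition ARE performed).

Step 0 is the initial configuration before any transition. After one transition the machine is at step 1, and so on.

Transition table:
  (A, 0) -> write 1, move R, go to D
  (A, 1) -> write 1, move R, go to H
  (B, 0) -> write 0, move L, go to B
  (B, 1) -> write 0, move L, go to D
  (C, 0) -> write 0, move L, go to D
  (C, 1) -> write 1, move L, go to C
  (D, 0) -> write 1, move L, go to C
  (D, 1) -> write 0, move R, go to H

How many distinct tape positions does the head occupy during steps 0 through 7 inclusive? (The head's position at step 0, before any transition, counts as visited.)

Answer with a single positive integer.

Answer: 6

Derivation:
Step 1: in state A at pos 2, read 0 -> (A,0)->write 1,move R,goto D. Now: state=D, head=3, tape[-3..4]=01011100 (head:       ^)
Step 2: in state D at pos 3, read 0 -> (D,0)->write 1,move L,goto C. Now: state=C, head=2, tape[-3..4]=01011110 (head:      ^)
Step 3: in state C at pos 2, read 1 -> (C,1)->write 1,move L,goto C. Now: state=C, head=1, tape[-3..4]=01011110 (head:     ^)
Step 4: in state C at pos 1, read 1 -> (C,1)->write 1,move L,goto C. Now: state=C, head=0, tape[-3..4]=01011110 (head:    ^)
Step 5: in state C at pos 0, read 1 -> (C,1)->write 1,move L,goto C. Now: state=C, head=-1, tape[-3..4]=01011110 (head:   ^)
Step 6: in state C at pos -1, read 0 -> (C,0)->write 0,move L,goto D. Now: state=D, head=-2, tape[-3..4]=01011110 (head:  ^)
Step 7: in state D at pos -2, read 1 -> (D,1)->write 0,move R,goto H. Now: state=H, head=-1, tape[-3..4]=00011110 (head:   ^)
Head positions at steps 0..7: starting at 2, distinct positions visited = {-2, -1, 0, 1, 2, 3} -> 6 position(s)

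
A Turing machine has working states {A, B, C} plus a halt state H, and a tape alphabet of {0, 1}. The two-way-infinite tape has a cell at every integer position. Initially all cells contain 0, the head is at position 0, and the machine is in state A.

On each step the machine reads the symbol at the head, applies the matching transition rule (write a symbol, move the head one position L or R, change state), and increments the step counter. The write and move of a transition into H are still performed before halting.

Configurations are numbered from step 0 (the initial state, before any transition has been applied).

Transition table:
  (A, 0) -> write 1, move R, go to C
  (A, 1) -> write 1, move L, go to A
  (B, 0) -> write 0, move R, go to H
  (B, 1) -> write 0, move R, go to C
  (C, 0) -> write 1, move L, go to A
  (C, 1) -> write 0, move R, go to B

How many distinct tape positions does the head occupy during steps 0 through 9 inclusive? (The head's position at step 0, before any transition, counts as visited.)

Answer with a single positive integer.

Step 1: in state A at pos 0, read 0 -> (A,0)->write 1,move R,goto C. Now: state=C, head=1, tape[-1..2]=0100 (head:   ^)
Step 2: in state C at pos 1, read 0 -> (C,0)->write 1,move L,goto A. Now: state=A, head=0, tape[-1..2]=0110 (head:  ^)
Step 3: in state A at pos 0, read 1 -> (A,1)->write 1,move L,goto A. Now: state=A, head=-1, tape[-2..2]=00110 (head:  ^)
Step 4: in state A at pos -1, read 0 -> (A,0)->write 1,move R,goto C. Now: state=C, head=0, tape[-2..2]=01110 (head:   ^)
Step 5: in state C at pos 0, read 1 -> (C,1)->write 0,move R,goto B. Now: state=B, head=1, tape[-2..2]=01010 (head:    ^)
Step 6: in state B at pos 1, read 1 -> (B,1)->write 0,move R,goto C. Now: state=C, head=2, tape[-2..3]=010000 (head:     ^)
Step 7: in state C at pos 2, read 0 -> (C,0)->write 1,move L,goto A. Now: state=A, head=1, tape[-2..3]=010010 (head:    ^)
Step 8: in state A at pos 1, read 0 -> (A,0)->write 1,move R,goto C. Now: state=C, head=2, tape[-2..3]=010110 (head:     ^)
Step 9: in state C at pos 2, read 1 -> (C,1)->write 0,move R,goto B. Now: state=B, head=3, tape[-2..4]=0101000 (head:      ^)
Head positions at steps 0..9: starting at 0, distinct positions visited = {-1, 0, 1, 2, 3} -> 5 position(s)

Answer: 5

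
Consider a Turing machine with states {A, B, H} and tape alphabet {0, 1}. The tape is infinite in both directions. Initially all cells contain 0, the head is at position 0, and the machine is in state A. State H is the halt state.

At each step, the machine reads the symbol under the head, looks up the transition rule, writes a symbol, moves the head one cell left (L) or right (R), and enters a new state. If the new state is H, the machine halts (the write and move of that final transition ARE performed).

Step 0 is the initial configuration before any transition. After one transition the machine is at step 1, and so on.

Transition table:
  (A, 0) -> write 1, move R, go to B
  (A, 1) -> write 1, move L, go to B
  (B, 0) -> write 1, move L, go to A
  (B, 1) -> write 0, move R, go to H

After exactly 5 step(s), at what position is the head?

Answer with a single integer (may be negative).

Answer: -1

Derivation:
Step 1: in state A at pos 0, read 0 -> (A,0)->write 1,move R,goto B. Now: state=B, head=1, tape[-1..2]=0100 (head:   ^)
Step 2: in state B at pos 1, read 0 -> (B,0)->write 1,move L,goto A. Now: state=A, head=0, tape[-1..2]=0110 (head:  ^)
Step 3: in state A at pos 0, read 1 -> (A,1)->write 1,move L,goto B. Now: state=B, head=-1, tape[-2..2]=00110 (head:  ^)
Step 4: in state B at pos -1, read 0 -> (B,0)->write 1,move L,goto A. Now: state=A, head=-2, tape[-3..2]=001110 (head:  ^)
Step 5: in state A at pos -2, read 0 -> (A,0)->write 1,move R,goto B. Now: state=B, head=-1, tape[-3..2]=011110 (head:   ^)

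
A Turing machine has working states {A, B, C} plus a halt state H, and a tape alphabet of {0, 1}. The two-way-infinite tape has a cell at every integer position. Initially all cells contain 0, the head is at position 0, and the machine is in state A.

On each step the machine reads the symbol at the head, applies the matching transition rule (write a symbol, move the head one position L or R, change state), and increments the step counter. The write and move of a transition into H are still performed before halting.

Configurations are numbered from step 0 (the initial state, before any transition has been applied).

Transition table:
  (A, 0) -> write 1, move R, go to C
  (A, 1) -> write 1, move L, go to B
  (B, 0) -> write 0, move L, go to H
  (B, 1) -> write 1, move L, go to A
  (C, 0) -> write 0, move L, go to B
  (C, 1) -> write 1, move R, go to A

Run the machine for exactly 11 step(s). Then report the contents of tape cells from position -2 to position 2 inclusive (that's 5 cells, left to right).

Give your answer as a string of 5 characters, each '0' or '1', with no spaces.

Answer: 11110

Derivation:
Step 1: in state A at pos 0, read 0 -> (A,0)->write 1,move R,goto C. Now: state=C, head=1, tape[-1..2]=0100 (head:   ^)
Step 2: in state C at pos 1, read 0 -> (C,0)->write 0,move L,goto B. Now: state=B, head=0, tape[-1..2]=0100 (head:  ^)
Step 3: in state B at pos 0, read 1 -> (B,1)->write 1,move L,goto A. Now: state=A, head=-1, tape[-2..2]=00100 (head:  ^)
Step 4: in state A at pos -1, read 0 -> (A,0)->write 1,move R,goto C. Now: state=C, head=0, tape[-2..2]=01100 (head:   ^)
Step 5: in state C at pos 0, read 1 -> (C,1)->write 1,move R,goto A. Now: state=A, head=1, tape[-2..2]=01100 (head:    ^)
Step 6: in state A at pos 1, read 0 -> (A,0)->write 1,move R,goto C. Now: state=C, head=2, tape[-2..3]=011100 (head:     ^)
Step 7: in state C at pos 2, read 0 -> (C,0)->write 0,move L,goto B. Now: state=B, head=1, tape[-2..3]=011100 (head:    ^)
Step 8: in state B at pos 1, read 1 -> (B,1)->write 1,move L,goto A. Now: state=A, head=0, tape[-2..3]=011100 (head:   ^)
Step 9: in state A at pos 0, read 1 -> (A,1)->write 1,move L,goto B. Now: state=B, head=-1, tape[-2..3]=011100 (head:  ^)
Step 10: in state B at pos -1, read 1 -> (B,1)->write 1,move L,goto A. Now: state=A, head=-2, tape[-3..3]=0011100 (head:  ^)
Step 11: in state A at pos -2, read 0 -> (A,0)->write 1,move R,goto C. Now: state=C, head=-1, tape[-3..3]=0111100 (head:   ^)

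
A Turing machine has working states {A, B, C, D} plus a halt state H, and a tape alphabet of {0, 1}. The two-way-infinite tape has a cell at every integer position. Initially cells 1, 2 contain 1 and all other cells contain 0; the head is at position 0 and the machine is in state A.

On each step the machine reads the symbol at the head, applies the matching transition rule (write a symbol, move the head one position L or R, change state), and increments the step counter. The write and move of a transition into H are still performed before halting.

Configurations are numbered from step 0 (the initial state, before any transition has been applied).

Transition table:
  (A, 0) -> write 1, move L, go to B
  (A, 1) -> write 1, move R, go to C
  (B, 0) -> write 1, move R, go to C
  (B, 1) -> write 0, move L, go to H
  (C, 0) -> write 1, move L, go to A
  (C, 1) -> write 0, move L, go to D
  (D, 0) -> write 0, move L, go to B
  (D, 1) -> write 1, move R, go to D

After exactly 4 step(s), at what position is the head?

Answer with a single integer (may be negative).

Answer: 0

Derivation:
Step 1: in state A at pos 0, read 0 -> (A,0)->write 1,move L,goto B. Now: state=B, head=-1, tape[-2..3]=001110 (head:  ^)
Step 2: in state B at pos -1, read 0 -> (B,0)->write 1,move R,goto C. Now: state=C, head=0, tape[-2..3]=011110 (head:   ^)
Step 3: in state C at pos 0, read 1 -> (C,1)->write 0,move L,goto D. Now: state=D, head=-1, tape[-2..3]=010110 (head:  ^)
Step 4: in state D at pos -1, read 1 -> (D,1)->write 1,move R,goto D. Now: state=D, head=0, tape[-2..3]=010110 (head:   ^)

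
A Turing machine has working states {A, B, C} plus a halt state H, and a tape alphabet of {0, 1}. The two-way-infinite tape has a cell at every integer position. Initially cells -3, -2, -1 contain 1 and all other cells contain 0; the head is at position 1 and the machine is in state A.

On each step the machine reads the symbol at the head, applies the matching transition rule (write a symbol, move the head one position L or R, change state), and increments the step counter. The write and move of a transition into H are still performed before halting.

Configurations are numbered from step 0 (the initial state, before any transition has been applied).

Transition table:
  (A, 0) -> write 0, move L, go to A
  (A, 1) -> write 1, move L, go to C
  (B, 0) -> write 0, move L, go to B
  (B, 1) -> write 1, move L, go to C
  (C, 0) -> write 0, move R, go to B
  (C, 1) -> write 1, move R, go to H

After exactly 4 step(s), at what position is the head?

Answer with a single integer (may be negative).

Answer: -1

Derivation:
Step 1: in state A at pos 1, read 0 -> (A,0)->write 0,move L,goto A. Now: state=A, head=0, tape[-4..2]=0111000 (head:     ^)
Step 2: in state A at pos 0, read 0 -> (A,0)->write 0,move L,goto A. Now: state=A, head=-1, tape[-4..2]=0111000 (head:    ^)
Step 3: in state A at pos -1, read 1 -> (A,1)->write 1,move L,goto C. Now: state=C, head=-2, tape[-4..2]=0111000 (head:   ^)
Step 4: in state C at pos -2, read 1 -> (C,1)->write 1,move R,goto H. Now: state=H, head=-1, tape[-4..2]=0111000 (head:    ^)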